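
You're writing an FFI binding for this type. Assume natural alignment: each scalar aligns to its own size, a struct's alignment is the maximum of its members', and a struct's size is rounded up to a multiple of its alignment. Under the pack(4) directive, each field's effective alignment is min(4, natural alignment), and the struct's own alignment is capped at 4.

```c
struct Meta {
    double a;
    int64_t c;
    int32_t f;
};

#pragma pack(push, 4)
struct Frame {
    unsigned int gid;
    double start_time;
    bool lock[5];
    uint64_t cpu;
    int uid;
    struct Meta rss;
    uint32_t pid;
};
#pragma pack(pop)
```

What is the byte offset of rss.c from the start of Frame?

Meta: @0: a [8B, align 8] → 8; @8: c [8B, align 8] → 16; @16: f [4B, align 4] → 20; +4 tail pad (align 8); size 24, align 8
@0: gid [4B, align 4] → 4
@4: start_time [8B, align 4] → 12
@12: lock [5B, align 1] → 17
+3 pad (align 4)
@20: cpu [8B, align 4] → 28
@28: uid [4B, align 4] → 32
@32: rss [24B, align 4] → 56
within Meta: c at 8
32 + 8 = 40

40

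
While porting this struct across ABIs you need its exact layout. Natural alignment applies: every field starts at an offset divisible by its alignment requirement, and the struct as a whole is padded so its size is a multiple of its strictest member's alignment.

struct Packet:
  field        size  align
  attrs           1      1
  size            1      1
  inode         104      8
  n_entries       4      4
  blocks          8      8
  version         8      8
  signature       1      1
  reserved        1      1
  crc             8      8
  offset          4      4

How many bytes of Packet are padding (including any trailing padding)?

attrs at 0 (size 1, align 1) → ends 1
size at 1 (size 1, align 1) → ends 2
pad 6 to align 8 for inode
inode at 8 (size 104, align 8) → ends 112
n_entries at 112 (size 4, align 4) → ends 116
pad 4 to align 8 for blocks
blocks at 120 (size 8, align 8) → ends 128
version at 128 (size 8, align 8) → ends 136
signature at 136 (size 1, align 1) → ends 137
reserved at 137 (size 1, align 1) → ends 138
pad 6 to align 8 for crc
crc at 144 (size 8, align 8) → ends 152
offset at 152 (size 4, align 4) → ends 156
tail pad 4 to reach multiple of 8
total 160 bytes, alignment 8
data bytes 140, size 160 → padding 20

20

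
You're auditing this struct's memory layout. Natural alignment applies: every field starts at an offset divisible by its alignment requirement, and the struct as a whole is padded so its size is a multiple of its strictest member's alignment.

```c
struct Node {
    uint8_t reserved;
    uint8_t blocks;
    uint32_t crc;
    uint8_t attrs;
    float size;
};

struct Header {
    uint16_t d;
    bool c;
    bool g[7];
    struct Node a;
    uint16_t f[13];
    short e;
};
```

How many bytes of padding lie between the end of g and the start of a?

Node: 0..1  reserved  (1B, 1-aligned); 1..2  blocks  (1B, 1-aligned); 2..4  -- padding (2B); 4..8  crc  (4B, 4-aligned); 8..9  attrs  (1B, 1-aligned); 9..12  -- padding (3B); 12..16  size  (4B, 4-aligned); sizeof = 16, alignof = 4
0..2  d  (2B, 2-aligned)
2..3  c  (1B, 1-aligned)
3..10  g  (7B, 1-aligned)
10..12  -- padding (2B)
12..28  a  (16B, 4-aligned)

2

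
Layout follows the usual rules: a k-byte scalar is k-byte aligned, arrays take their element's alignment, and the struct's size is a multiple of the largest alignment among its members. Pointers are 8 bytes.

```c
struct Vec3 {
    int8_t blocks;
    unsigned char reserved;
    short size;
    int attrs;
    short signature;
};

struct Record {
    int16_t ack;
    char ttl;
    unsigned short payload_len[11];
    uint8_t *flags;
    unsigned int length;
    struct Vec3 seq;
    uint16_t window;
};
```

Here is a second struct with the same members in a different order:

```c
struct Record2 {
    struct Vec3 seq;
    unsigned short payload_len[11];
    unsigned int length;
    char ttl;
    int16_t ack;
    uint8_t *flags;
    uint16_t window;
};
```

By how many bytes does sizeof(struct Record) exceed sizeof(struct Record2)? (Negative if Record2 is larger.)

Vec3: @0: blocks [1B, align 1] → 1; @1: reserved [1B, align 1] → 2; @2: size [2B, align 2] → 4; @4: attrs [4B, align 4] → 8; @8: signature [2B, align 2] → 10; +2 tail pad (align 4); size 12, align 4
@0: ack [2B, align 2] → 2
@2: ttl [1B, align 1] → 3
+1 pad (align 2)
@4: payload_len [22B, align 2] → 26
+6 pad (align 8)
@32: flags [8B, align 8] → 40
@40: length [4B, align 4] → 44
@44: seq [12B, align 4] → 56
@56: window [2B, align 2] → 58
+6 tail pad (align 8)
size 64, align 8
— Record2 —
@0: seq [12B, align 4] → 12
@12: payload_len [22B, align 2] → 34
+2 pad (align 4)
@36: length [4B, align 4] → 40
@40: ttl [1B, align 1] → 41
+1 pad (align 2)
@42: ack [2B, align 2] → 44
+4 pad (align 8)
@48: flags [8B, align 8] → 56
@56: window [2B, align 2] → 58
+6 tail pad (align 8)
size 64, align 8
64 − 64 = 0

0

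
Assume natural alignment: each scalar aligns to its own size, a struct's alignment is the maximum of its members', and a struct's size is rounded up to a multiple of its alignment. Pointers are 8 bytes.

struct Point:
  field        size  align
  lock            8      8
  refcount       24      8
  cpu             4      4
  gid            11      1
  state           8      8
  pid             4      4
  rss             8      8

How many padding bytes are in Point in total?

lock at 0 (size 8, align 8) → ends 8
refcount at 8 (size 24, align 8) → ends 32
cpu at 32 (size 4, align 4) → ends 36
gid at 36 (size 11, align 1) → ends 47
pad 1 to align 8 for state
state at 48 (size 8, align 8) → ends 56
pid at 56 (size 4, align 4) → ends 60
pad 4 to align 8 for rss
rss at 64 (size 8, align 8) → ends 72
total 72 bytes, alignment 8
data bytes 67, size 72 → padding 5

5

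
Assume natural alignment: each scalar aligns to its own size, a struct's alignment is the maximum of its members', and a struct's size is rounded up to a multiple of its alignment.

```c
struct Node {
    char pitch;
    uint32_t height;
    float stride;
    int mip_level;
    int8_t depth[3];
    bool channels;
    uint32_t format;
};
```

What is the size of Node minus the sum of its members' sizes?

pitch at 0 (size 1, align 1) → ends 1
pad 3 to align 4 for height
height at 4 (size 4, align 4) → ends 8
stride at 8 (size 4, align 4) → ends 12
mip_level at 12 (size 4, align 4) → ends 16
depth at 16 (size 3, align 1) → ends 19
channels at 19 (size 1, align 1) → ends 20
format at 20 (size 4, align 4) → ends 24
total 24 bytes, alignment 4
data bytes 21, size 24 → padding 3

3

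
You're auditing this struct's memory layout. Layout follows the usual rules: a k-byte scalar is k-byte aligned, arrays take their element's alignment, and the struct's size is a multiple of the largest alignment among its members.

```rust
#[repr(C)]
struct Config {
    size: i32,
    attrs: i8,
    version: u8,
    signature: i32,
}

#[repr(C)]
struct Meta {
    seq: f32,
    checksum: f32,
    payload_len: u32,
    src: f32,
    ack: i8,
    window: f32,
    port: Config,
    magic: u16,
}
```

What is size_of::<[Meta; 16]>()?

640

Config: @0: size [4B, align 4] → 4; @4: attrs [1B, align 1] → 5; @5: version [1B, align 1] → 6; +2 pad (align 4); @8: signature [4B, align 4] → 12; size 12, align 4
@0: seq [4B, align 4] → 4
@4: checksum [4B, align 4] → 8
@8: payload_len [4B, align 4] → 12
@12: src [4B, align 4] → 16
@16: ack [1B, align 1] → 17
+3 pad (align 4)
@20: window [4B, align 4] → 24
@24: port [12B, align 4] → 36
@36: magic [2B, align 2] → 38
+2 tail pad (align 4)
size 40, align 4
array of 16: 16 × 40 = 640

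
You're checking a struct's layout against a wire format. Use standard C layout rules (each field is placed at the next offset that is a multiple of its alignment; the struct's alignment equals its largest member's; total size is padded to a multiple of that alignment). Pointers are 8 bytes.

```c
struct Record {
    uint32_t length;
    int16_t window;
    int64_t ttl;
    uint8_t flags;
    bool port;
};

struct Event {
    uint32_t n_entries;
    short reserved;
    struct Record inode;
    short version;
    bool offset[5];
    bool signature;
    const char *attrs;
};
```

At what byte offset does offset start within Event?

34

Record: @0: length [4B, align 4] → 4; @4: window [2B, align 2] → 6; +2 pad (align 8); @8: ttl [8B, align 8] → 16; @16: flags [1B, align 1] → 17; @17: port [1B, align 1] → 18; +6 tail pad (align 8); size 24, align 8
@0: n_entries [4B, align 4] → 4
@4: reserved [2B, align 2] → 6
+2 pad (align 8)
@8: inode [24B, align 8] → 32
@32: version [2B, align 2] → 34
@34: offset [5B, align 1] → 39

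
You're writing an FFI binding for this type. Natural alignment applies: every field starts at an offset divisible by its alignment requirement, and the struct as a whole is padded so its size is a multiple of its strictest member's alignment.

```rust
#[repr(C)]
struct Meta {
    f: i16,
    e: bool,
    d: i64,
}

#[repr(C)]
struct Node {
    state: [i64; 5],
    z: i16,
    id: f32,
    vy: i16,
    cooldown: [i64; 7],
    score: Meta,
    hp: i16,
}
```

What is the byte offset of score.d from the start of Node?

120

Meta: 0..2  f  (2B, 2-aligned); 2..3  e  (1B, 1-aligned); 3..8  -- padding (5B); 8..16  d  (8B, 8-aligned); sizeof = 16, alignof = 8
0..40  state  (40B, 8-aligned)
40..42  z  (2B, 2-aligned)
42..44  -- padding (2B)
44..48  id  (4B, 4-aligned)
48..50  vy  (2B, 2-aligned)
50..56  -- padding (6B)
56..112  cooldown  (56B, 8-aligned)
112..128  score  (16B, 8-aligned)
within Meta: d at 8
112 + 8 = 120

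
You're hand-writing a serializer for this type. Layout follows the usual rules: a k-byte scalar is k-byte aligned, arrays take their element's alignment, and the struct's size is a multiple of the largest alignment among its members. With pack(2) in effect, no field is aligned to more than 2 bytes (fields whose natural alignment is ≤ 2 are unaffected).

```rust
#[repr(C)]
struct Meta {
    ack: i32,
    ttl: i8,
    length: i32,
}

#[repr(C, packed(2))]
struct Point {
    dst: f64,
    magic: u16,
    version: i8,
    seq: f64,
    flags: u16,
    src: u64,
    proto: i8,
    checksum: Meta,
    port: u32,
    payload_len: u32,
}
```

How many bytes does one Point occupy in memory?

52 bytes

Meta: @0: ack [4B, align 4] → 4; @4: ttl [1B, align 1] → 5; +3 pad (align 4); @8: length [4B, align 4] → 12; size 12, align 4
@0: dst [8B, align 2] → 8
@8: magic [2B, align 2] → 10
@10: version [1B, align 1] → 11
+1 pad (align 2)
@12: seq [8B, align 2] → 20
@20: flags [2B, align 2] → 22
@22: src [8B, align 2] → 30
@30: proto [1B, align 1] → 31
+1 pad (align 2)
@32: checksum [12B, align 2] → 44
@44: port [4B, align 2] → 48
@48: payload_len [4B, align 2] → 52
size 52, align 2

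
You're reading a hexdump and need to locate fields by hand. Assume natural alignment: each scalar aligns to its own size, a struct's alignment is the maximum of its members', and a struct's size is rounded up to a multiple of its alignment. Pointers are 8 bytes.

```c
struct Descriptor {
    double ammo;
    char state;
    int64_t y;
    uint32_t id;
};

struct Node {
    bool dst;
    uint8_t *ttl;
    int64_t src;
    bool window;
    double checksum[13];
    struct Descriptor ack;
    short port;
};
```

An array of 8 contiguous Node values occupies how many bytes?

Descriptor: ammo at 0 (size 8, align 8) → ends 8; state at 8 (size 1, align 1) → ends 9; pad 7 to align 8 for y; y at 16 (size 8, align 8) → ends 24; id at 24 (size 4, align 4) → ends 28; tail pad 4 to reach multiple of 8; total 32 bytes, alignment 8
dst at 0 (size 1, align 1) → ends 1
pad 7 to align 8 for ttl
ttl at 8 (size 8, align 8) → ends 16
src at 16 (size 8, align 8) → ends 24
window at 24 (size 1, align 1) → ends 25
pad 7 to align 8 for checksum
checksum at 32 (size 104, align 8) → ends 136
ack at 136 (size 32, align 8) → ends 168
port at 168 (size 2, align 2) → ends 170
tail pad 6 to reach multiple of 8
total 176 bytes, alignment 8
array of 8: 8 × 176 = 1408

1408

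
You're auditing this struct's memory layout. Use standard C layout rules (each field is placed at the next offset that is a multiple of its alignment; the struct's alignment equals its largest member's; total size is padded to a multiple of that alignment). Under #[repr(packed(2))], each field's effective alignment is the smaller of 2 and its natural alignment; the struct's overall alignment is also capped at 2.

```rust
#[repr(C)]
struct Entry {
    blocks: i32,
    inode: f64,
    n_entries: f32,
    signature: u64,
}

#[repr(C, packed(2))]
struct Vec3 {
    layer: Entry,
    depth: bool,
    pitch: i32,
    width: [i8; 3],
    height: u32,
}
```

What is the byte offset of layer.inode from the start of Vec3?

Entry: 0..4  blocks  (4B, 4-aligned); 4..8  -- padding (4B); 8..16  inode  (8B, 8-aligned); 16..20  n_entries  (4B, 4-aligned); 20..24  -- padding (4B); 24..32  signature  (8B, 8-aligned); sizeof = 32, alignof = 8
0..32  layer  (32B, 2-aligned)
within Entry: inode at 8
0 + 8 = 8

8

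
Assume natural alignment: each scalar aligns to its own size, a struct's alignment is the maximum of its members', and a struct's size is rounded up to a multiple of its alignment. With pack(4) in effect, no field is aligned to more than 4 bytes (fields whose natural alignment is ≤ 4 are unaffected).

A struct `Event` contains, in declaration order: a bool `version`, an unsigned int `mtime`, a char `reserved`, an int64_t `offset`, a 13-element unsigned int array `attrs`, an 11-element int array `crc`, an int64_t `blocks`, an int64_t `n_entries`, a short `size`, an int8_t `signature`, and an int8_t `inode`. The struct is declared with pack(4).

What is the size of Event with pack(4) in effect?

136

@0: version [1B, align 1] → 1
+3 pad (align 4)
@4: mtime [4B, align 4] → 8
@8: reserved [1B, align 1] → 9
+3 pad (align 4)
@12: offset [8B, align 4] → 20
@20: attrs [52B, align 4] → 72
@72: crc [44B, align 4] → 116
@116: blocks [8B, align 4] → 124
@124: n_entries [8B, align 4] → 132
@132: size [2B, align 2] → 134
@134: signature [1B, align 1] → 135
@135: inode [1B, align 1] → 136
size 136, align 4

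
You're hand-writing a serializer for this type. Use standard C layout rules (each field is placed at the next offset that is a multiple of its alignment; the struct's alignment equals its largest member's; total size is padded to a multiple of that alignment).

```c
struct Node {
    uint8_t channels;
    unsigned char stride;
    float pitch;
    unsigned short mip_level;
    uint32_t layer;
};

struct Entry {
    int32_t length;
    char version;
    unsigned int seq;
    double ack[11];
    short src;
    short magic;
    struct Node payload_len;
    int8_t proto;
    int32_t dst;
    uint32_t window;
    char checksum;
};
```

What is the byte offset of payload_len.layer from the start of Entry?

120

Node: channels at 0 (size 1, align 1) → ends 1; stride at 1 (size 1, align 1) → ends 2; pad 2 to align 4 for pitch; pitch at 4 (size 4, align 4) → ends 8; mip_level at 8 (size 2, align 2) → ends 10; pad 2 to align 4 for layer; layer at 12 (size 4, align 4) → ends 16; total 16 bytes, alignment 4
length at 0 (size 4, align 4) → ends 4
version at 4 (size 1, align 1) → ends 5
pad 3 to align 4 for seq
seq at 8 (size 4, align 4) → ends 12
pad 4 to align 8 for ack
ack at 16 (size 88, align 8) → ends 104
src at 104 (size 2, align 2) → ends 106
magic at 106 (size 2, align 2) → ends 108
payload_len at 108 (size 16, align 4) → ends 124
within Node: layer at 12
108 + 12 = 120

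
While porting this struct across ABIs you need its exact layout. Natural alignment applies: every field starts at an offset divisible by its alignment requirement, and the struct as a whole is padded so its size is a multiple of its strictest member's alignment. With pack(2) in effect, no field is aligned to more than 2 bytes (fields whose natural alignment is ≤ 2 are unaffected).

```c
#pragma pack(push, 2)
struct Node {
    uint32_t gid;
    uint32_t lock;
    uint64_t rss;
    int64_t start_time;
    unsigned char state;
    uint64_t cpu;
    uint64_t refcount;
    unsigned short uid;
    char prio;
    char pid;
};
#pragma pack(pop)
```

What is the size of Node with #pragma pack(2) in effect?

46

@0: gid [4B, align 2] → 4
@4: lock [4B, align 2] → 8
@8: rss [8B, align 2] → 16
@16: start_time [8B, align 2] → 24
@24: state [1B, align 1] → 25
+1 pad (align 2)
@26: cpu [8B, align 2] → 34
@34: refcount [8B, align 2] → 42
@42: uid [2B, align 2] → 44
@44: prio [1B, align 1] → 45
@45: pid [1B, align 1] → 46
size 46, align 2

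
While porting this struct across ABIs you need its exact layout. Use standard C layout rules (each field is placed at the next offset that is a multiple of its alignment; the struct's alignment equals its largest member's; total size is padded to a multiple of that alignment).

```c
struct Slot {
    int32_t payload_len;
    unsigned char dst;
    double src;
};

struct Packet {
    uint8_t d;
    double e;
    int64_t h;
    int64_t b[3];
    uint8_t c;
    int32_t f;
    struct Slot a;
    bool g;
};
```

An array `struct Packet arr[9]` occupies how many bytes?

720

Slot: payload_len at 0 (size 4, align 4) → ends 4; dst at 4 (size 1, align 1) → ends 5; pad 3 to align 8 for src; src at 8 (size 8, align 8) → ends 16; total 16 bytes, alignment 8
d at 0 (size 1, align 1) → ends 1
pad 7 to align 8 for e
e at 8 (size 8, align 8) → ends 16
h at 16 (size 8, align 8) → ends 24
b at 24 (size 24, align 8) → ends 48
c at 48 (size 1, align 1) → ends 49
pad 3 to align 4 for f
f at 52 (size 4, align 4) → ends 56
a at 56 (size 16, align 8) → ends 72
g at 72 (size 1, align 1) → ends 73
tail pad 7 to reach multiple of 8
total 80 bytes, alignment 8
array of 9: 9 × 80 = 720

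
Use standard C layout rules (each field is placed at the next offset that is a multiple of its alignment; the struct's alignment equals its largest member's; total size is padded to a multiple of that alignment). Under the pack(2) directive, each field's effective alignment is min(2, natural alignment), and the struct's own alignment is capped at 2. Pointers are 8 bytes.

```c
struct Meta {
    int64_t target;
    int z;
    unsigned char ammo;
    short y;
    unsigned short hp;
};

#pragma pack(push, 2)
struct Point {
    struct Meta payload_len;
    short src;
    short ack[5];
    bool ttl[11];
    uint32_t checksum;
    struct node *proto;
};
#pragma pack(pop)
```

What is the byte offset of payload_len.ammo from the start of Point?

Meta: @0: target [8B, align 8] → 8; @8: z [4B, align 4] → 12; @12: ammo [1B, align 1] → 13; +1 pad (align 2); @14: y [2B, align 2] → 16; @16: hp [2B, align 2] → 18; +6 tail pad (align 8); size 24, align 8
@0: payload_len [24B, align 2] → 24
within Meta: ammo at 12
0 + 12 = 12

12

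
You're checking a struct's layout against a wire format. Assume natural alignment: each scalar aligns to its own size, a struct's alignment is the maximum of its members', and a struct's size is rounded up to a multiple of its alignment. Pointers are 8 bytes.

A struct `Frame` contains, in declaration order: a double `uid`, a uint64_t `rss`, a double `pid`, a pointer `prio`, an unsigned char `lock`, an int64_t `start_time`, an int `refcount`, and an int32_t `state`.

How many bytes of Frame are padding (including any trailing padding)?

7

@0: uid [8B, align 8] → 8
@8: rss [8B, align 8] → 16
@16: pid [8B, align 8] → 24
@24: prio [8B, align 8] → 32
@32: lock [1B, align 1] → 33
+7 pad (align 8)
@40: start_time [8B, align 8] → 48
@48: refcount [4B, align 4] → 52
@52: state [4B, align 4] → 56
size 56, align 8
data bytes 49, size 56 → padding 7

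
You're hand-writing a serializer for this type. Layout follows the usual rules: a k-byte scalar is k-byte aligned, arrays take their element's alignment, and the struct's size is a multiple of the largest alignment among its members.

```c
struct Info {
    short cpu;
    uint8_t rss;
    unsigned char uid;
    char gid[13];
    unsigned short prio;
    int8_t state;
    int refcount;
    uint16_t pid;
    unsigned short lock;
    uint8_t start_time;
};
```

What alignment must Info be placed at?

member alignments: cpu=2, rss=1, uid=1, gid=1, prio=2, state=1, refcount=4, pid=2, lock=2, start_time=1
max = 4

4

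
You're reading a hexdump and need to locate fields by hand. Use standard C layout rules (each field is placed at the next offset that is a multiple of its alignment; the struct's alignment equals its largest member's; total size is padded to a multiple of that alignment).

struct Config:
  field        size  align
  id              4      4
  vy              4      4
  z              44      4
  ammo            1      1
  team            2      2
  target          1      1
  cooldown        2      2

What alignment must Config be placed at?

member alignments: id=4, vy=4, z=4, ammo=1, team=2, target=1, cooldown=2
max = 4

4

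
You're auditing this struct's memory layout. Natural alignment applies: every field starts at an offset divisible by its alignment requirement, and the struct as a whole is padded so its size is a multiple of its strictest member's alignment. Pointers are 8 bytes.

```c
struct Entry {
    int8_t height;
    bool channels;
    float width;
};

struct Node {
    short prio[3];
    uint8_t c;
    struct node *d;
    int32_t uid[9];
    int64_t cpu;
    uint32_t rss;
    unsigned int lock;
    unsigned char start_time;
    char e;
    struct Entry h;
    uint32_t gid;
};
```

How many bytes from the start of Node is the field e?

Entry: height at 0 (size 1, align 1) → ends 1; channels at 1 (size 1, align 1) → ends 2; pad 2 to align 4 for width; width at 4 (size 4, align 4) → ends 8; total 8 bytes, alignment 4
prio at 0 (size 6, align 2) → ends 6
c at 6 (size 1, align 1) → ends 7
pad 1 to align 8 for d
d at 8 (size 8, align 8) → ends 16
uid at 16 (size 36, align 4) → ends 52
pad 4 to align 8 for cpu
cpu at 56 (size 8, align 8) → ends 64
rss at 64 (size 4, align 4) → ends 68
lock at 68 (size 4, align 4) → ends 72
start_time at 72 (size 1, align 1) → ends 73
e at 73 (size 1, align 1) → ends 74

73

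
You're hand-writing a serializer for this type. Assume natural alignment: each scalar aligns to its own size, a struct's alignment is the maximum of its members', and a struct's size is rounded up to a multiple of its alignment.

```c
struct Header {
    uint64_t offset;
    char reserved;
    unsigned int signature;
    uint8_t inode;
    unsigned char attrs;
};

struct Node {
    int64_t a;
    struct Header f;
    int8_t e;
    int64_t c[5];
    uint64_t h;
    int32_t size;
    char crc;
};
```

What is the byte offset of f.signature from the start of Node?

Header: @0: offset [8B, align 8] → 8; @8: reserved [1B, align 1] → 9; +3 pad (align 4); @12: signature [4B, align 4] → 16; @16: inode [1B, align 1] → 17; @17: attrs [1B, align 1] → 18; +6 tail pad (align 8); size 24, align 8
@0: a [8B, align 8] → 8
@8: f [24B, align 8] → 32
within Header: signature at 12
8 + 12 = 20

20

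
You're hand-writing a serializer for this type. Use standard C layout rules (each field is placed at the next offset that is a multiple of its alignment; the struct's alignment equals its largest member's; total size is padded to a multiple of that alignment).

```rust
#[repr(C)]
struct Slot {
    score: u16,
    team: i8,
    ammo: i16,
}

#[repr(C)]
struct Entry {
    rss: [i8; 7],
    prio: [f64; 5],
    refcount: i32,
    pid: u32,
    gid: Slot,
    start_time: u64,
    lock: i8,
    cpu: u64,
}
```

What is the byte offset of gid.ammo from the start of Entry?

60

Slot: 0..2  score  (2B, 2-aligned); 2..3  team  (1B, 1-aligned); 3..4  -- padding (1B); 4..6  ammo  (2B, 2-aligned); sizeof = 6, alignof = 2
0..7  rss  (7B, 1-aligned)
7..8  -- padding (1B)
8..48  prio  (40B, 8-aligned)
48..52  refcount  (4B, 4-aligned)
52..56  pid  (4B, 4-aligned)
56..62  gid  (6B, 2-aligned)
within Slot: ammo at 4
56 + 4 = 60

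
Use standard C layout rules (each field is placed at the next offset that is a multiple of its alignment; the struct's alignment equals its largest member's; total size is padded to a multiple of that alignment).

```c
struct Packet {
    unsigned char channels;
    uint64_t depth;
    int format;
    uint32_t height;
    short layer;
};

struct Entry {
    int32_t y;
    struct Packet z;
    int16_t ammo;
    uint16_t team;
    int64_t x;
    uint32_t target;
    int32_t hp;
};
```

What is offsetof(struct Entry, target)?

Packet: channels at 0 (size 1, align 1) → ends 1; pad 7 to align 8 for depth; depth at 8 (size 8, align 8) → ends 16; format at 16 (size 4, align 4) → ends 20; height at 20 (size 4, align 4) → ends 24; layer at 24 (size 2, align 2) → ends 26; tail pad 6 to reach multiple of 8; total 32 bytes, alignment 8
y at 0 (size 4, align 4) → ends 4
pad 4 to align 8 for z
z at 8 (size 32, align 8) → ends 40
ammo at 40 (size 2, align 2) → ends 42
team at 42 (size 2, align 2) → ends 44
pad 4 to align 8 for x
x at 48 (size 8, align 8) → ends 56
target at 56 (size 4, align 4) → ends 60

56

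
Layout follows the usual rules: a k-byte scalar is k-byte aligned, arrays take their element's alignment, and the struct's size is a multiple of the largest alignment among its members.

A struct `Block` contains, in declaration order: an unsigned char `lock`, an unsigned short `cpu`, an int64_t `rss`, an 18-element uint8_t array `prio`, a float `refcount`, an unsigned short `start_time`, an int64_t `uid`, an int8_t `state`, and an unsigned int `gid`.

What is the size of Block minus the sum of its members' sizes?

16

0..1  lock  (1B, 1-aligned)
1..2  -- padding (1B)
2..4  cpu  (2B, 2-aligned)
4..8  -- padding (4B)
8..16  rss  (8B, 8-aligned)
16..34  prio  (18B, 1-aligned)
34..36  -- padding (2B)
36..40  refcount  (4B, 4-aligned)
40..42  start_time  (2B, 2-aligned)
42..48  -- padding (6B)
48..56  uid  (8B, 8-aligned)
56..57  state  (1B, 1-aligned)
57..60  -- padding (3B)
60..64  gid  (4B, 4-aligned)
sizeof = 64, alignof = 8
data bytes 48, size 64 → padding 16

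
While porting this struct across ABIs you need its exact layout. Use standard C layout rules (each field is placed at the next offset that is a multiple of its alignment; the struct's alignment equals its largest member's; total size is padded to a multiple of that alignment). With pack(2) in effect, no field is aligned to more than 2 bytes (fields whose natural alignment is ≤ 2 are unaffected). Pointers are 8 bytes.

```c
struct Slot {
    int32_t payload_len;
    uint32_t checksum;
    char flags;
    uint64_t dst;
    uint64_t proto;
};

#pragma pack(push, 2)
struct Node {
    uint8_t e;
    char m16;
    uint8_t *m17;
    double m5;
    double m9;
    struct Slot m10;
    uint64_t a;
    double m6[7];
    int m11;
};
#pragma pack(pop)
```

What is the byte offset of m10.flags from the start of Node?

Slot: @0: payload_len [4B, align 4] → 4; @4: checksum [4B, align 4] → 8; @8: flags [1B, align 1] → 9; +7 pad (align 8); @16: dst [8B, align 8] → 24; @24: proto [8B, align 8] → 32; size 32, align 8
@0: e [1B, align 1] → 1
@1: m16 [1B, align 1] → 2
@2: m17 [8B, align 2] → 10
@10: m5 [8B, align 2] → 18
@18: m9 [8B, align 2] → 26
@26: m10 [32B, align 2] → 58
within Slot: flags at 8
26 + 8 = 34

34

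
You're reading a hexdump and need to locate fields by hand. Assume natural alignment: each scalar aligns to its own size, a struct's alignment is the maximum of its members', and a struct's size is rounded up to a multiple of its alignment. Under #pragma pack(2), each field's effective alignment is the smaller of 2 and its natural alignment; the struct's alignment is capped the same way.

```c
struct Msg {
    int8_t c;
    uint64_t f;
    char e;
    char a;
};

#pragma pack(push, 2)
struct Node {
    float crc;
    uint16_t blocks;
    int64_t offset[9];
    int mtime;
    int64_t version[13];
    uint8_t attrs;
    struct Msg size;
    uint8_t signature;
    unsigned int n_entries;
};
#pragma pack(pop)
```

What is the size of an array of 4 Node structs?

Msg: @0: c [1B, align 1] → 1; +7 pad (align 8); @8: f [8B, align 8] → 16; @16: e [1B, align 1] → 17; @17: a [1B, align 1] → 18; +6 tail pad (align 8); size 24, align 8
@0: crc [4B, align 2] → 4
@4: blocks [2B, align 2] → 6
@6: offset [72B, align 2] → 78
@78: mtime [4B, align 2] → 82
@82: version [104B, align 2] → 186
@186: attrs [1B, align 1] → 187
+1 pad (align 2)
@188: size [24B, align 2] → 212
@212: signature [1B, align 1] → 213
+1 pad (align 2)
@214: n_entries [4B, align 2] → 218
size 218, align 2
array of 4: 4 × 218 = 872

872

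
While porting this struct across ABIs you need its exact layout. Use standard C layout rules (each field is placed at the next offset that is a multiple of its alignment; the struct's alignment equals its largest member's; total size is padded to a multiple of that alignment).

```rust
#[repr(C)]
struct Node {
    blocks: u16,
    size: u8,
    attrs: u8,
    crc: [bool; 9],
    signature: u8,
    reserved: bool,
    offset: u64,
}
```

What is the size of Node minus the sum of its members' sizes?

@0: blocks [2B, align 2] → 2
@2: size [1B, align 1] → 3
@3: attrs [1B, align 1] → 4
@4: crc [9B, align 1] → 13
@13: signature [1B, align 1] → 14
@14: reserved [1B, align 1] → 15
+1 pad (align 8)
@16: offset [8B, align 8] → 24
size 24, align 8
data bytes 23, size 24 → padding 1

1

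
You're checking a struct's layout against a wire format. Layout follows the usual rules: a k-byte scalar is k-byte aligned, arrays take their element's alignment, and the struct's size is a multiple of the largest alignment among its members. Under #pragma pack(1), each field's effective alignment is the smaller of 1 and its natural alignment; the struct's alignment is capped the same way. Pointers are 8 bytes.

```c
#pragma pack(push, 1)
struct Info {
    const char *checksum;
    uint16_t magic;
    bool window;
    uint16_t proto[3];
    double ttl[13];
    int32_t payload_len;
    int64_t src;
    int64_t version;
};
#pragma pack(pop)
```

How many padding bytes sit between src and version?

0

0..8  checksum  (8B, 1-aligned)
8..10  magic  (2B, 1-aligned)
10..11  window  (1B, 1-aligned)
11..17  proto  (6B, 1-aligned)
17..121  ttl  (104B, 1-aligned)
121..125  payload_len  (4B, 1-aligned)
125..133  src  (8B, 1-aligned)
133..141  version  (8B, 1-aligned)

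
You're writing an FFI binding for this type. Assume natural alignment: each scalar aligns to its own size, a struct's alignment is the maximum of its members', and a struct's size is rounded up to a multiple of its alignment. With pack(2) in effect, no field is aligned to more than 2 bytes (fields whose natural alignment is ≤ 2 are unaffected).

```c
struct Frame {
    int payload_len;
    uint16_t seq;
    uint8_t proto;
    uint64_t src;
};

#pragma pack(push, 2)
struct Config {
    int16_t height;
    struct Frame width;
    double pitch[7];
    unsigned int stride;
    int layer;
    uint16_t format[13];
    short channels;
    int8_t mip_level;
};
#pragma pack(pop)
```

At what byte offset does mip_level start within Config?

Frame: payload_len at 0 (size 4, align 4) → ends 4; seq at 4 (size 2, align 2) → ends 6; proto at 6 (size 1, align 1) → ends 7; pad 1 to align 8 for src; src at 8 (size 8, align 8) → ends 16; total 16 bytes, alignment 8
height at 0 (size 2, align 2) → ends 2
width at 2 (size 16, align 2) → ends 18
pitch at 18 (size 56, align 2) → ends 74
stride at 74 (size 4, align 2) → ends 78
layer at 78 (size 4, align 2) → ends 82
format at 82 (size 26, align 2) → ends 108
channels at 108 (size 2, align 2) → ends 110
mip_level at 110 (size 1, align 1) → ends 111

110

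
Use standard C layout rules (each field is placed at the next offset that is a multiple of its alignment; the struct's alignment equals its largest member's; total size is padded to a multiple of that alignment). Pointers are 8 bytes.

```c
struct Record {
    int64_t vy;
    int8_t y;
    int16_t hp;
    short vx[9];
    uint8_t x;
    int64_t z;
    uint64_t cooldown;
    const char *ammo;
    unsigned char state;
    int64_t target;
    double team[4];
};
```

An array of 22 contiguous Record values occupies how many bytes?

vy at 0 (size 8, align 8) → ends 8
y at 8 (size 1, align 1) → ends 9
pad 1 to align 2 for hp
hp at 10 (size 2, align 2) → ends 12
vx at 12 (size 18, align 2) → ends 30
x at 30 (size 1, align 1) → ends 31
pad 1 to align 8 for z
z at 32 (size 8, align 8) → ends 40
cooldown at 40 (size 8, align 8) → ends 48
ammo at 48 (size 8, align 8) → ends 56
state at 56 (size 1, align 1) → ends 57
pad 7 to align 8 for target
target at 64 (size 8, align 8) → ends 72
team at 72 (size 32, align 8) → ends 104
total 104 bytes, alignment 8
array of 22: 22 × 104 = 2288

2288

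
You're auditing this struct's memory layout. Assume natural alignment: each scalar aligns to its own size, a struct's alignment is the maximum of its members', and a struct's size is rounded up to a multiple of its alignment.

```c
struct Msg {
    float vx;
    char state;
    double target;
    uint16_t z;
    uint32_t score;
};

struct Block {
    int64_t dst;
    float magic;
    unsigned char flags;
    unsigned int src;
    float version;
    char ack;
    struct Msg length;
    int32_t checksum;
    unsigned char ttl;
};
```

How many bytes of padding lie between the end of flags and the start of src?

3

Msg: 0..4  vx  (4B, 4-aligned); 4..5  state  (1B, 1-aligned); 5..8  -- padding (3B); 8..16  target  (8B, 8-aligned); 16..18  z  (2B, 2-aligned); 18..20  -- padding (2B); 20..24  score  (4B, 4-aligned); sizeof = 24, alignof = 8
0..8  dst  (8B, 8-aligned)
8..12  magic  (4B, 4-aligned)
12..13  flags  (1B, 1-aligned)
13..16  -- padding (3B)
16..20  src  (4B, 4-aligned)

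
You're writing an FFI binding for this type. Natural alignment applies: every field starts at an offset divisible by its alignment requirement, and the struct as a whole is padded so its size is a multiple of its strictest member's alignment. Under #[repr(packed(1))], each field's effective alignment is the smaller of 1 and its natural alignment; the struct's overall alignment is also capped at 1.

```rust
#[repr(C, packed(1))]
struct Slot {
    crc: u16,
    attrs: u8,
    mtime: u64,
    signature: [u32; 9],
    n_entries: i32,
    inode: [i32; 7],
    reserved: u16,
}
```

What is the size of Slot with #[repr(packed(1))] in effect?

@0: crc [2B, align 1] → 2
@2: attrs [1B, align 1] → 3
@3: mtime [8B, align 1] → 11
@11: signature [36B, align 1] → 47
@47: n_entries [4B, align 1] → 51
@51: inode [28B, align 1] → 79
@79: reserved [2B, align 1] → 81
size 81, align 1

81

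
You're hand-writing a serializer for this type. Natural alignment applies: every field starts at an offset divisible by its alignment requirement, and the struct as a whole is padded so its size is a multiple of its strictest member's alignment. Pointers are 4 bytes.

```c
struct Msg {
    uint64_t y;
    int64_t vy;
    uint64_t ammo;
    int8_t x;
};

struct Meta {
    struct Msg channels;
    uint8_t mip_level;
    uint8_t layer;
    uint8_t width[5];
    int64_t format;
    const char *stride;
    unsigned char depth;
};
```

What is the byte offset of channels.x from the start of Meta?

Msg: @0: y [8B, align 8] → 8; @8: vy [8B, align 8] → 16; @16: ammo [8B, align 8] → 24; @24: x [1B, align 1] → 25; +7 tail pad (align 8); size 32, align 8
@0: channels [32B, align 8] → 32
within Msg: x at 24
0 + 24 = 24

24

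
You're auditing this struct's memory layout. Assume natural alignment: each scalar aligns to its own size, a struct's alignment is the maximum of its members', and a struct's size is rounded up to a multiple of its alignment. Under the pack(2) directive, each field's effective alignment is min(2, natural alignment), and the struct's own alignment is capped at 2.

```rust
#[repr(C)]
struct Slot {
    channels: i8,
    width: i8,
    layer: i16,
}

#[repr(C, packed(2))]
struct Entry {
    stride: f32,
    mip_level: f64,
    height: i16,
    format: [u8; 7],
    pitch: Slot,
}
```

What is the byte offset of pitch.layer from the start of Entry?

24

Slot: 0..1  channels  (1B, 1-aligned); 1..2  width  (1B, 1-aligned); 2..4  layer  (2B, 2-aligned); sizeof = 4, alignof = 2
0..4  stride  (4B, 2-aligned)
4..12  mip_level  (8B, 2-aligned)
12..14  height  (2B, 2-aligned)
14..21  format  (7B, 1-aligned)
21..22  -- padding (1B)
22..26  pitch  (4B, 2-aligned)
within Slot: layer at 2
22 + 2 = 24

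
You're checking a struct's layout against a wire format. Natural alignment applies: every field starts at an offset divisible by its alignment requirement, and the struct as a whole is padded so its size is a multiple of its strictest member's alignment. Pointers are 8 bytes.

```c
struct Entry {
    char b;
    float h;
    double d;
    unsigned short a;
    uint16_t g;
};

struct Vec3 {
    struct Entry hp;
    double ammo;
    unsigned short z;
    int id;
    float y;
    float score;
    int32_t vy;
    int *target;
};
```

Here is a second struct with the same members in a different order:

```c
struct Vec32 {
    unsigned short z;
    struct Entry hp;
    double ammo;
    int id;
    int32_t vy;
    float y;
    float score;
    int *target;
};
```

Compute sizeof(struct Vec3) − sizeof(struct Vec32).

0

Entry: b at 0 (size 1, align 1) → ends 1; pad 3 to align 4 for h; h at 4 (size 4, align 4) → ends 8; d at 8 (size 8, align 8) → ends 16; a at 16 (size 2, align 2) → ends 18; g at 18 (size 2, align 2) → ends 20; tail pad 4 to reach multiple of 8; total 24 bytes, alignment 8
hp at 0 (size 24, align 8) → ends 24
ammo at 24 (size 8, align 8) → ends 32
z at 32 (size 2, align 2) → ends 34
pad 2 to align 4 for id
id at 36 (size 4, align 4) → ends 40
y at 40 (size 4, align 4) → ends 44
score at 44 (size 4, align 4) → ends 48
vy at 48 (size 4, align 4) → ends 52
pad 4 to align 8 for target
target at 56 (size 8, align 8) → ends 64
total 64 bytes, alignment 8
— Vec32 —
z at 0 (size 2, align 2) → ends 2
pad 6 to align 8 for hp
hp at 8 (size 24, align 8) → ends 32
ammo at 32 (size 8, align 8) → ends 40
id at 40 (size 4, align 4) → ends 44
vy at 44 (size 4, align 4) → ends 48
y at 48 (size 4, align 4) → ends 52
score at 52 (size 4, align 4) → ends 56
target at 56 (size 8, align 8) → ends 64
total 64 bytes, alignment 8
64 − 64 = 0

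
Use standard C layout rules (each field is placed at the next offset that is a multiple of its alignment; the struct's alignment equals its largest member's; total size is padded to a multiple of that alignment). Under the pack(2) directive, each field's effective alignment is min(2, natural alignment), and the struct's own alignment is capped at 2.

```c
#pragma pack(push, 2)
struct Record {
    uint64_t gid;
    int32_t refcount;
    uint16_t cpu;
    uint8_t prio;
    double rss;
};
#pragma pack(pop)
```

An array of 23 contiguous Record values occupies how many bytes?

0..8  gid  (8B, 2-aligned)
8..12  refcount  (4B, 2-aligned)
12..14  cpu  (2B, 2-aligned)
14..15  prio  (1B, 1-aligned)
15..16  -- padding (1B)
16..24  rss  (8B, 2-aligned)
sizeof = 24, alignof = 2
array of 23: 23 × 24 = 552

552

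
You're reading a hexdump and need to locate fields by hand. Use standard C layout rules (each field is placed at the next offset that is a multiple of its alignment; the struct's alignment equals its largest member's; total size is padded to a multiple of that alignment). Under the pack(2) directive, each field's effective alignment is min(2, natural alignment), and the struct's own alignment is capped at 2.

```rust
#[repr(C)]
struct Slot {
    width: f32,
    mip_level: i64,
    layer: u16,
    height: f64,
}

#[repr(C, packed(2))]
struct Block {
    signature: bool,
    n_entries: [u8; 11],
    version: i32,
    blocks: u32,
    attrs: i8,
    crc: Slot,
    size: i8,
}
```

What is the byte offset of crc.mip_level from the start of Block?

30

Slot: width at 0 (size 4, align 4) → ends 4; pad 4 to align 8 for mip_level; mip_level at 8 (size 8, align 8) → ends 16; layer at 16 (size 2, align 2) → ends 18; pad 6 to align 8 for height; height at 24 (size 8, align 8) → ends 32; total 32 bytes, alignment 8
signature at 0 (size 1, align 1) → ends 1
n_entries at 1 (size 11, align 1) → ends 12
version at 12 (size 4, align 2) → ends 16
blocks at 16 (size 4, align 2) → ends 20
attrs at 20 (size 1, align 1) → ends 21
pad 1 to align 2 for crc
crc at 22 (size 32, align 2) → ends 54
within Slot: mip_level at 8
22 + 8 = 30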